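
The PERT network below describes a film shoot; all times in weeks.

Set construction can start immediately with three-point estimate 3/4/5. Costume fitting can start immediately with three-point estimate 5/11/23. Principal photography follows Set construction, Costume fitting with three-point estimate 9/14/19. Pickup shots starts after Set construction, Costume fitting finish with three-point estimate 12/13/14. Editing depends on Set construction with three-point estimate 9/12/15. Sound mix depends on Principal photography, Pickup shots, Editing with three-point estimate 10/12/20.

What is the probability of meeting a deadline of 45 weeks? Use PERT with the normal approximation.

0.942

te_Set construction = (3 + 4·4 + 5)/6 = 24/6 = 4; σ²_Set construction = ((5−3)/6)² = 0.111
te_Costume fitting = (5 + 4·11 + 23)/6 = 72/6 = 12; σ²_Costume fitting = ((23−5)/6)² = 9.000
te_Principal photography = (9 + 4·14 + 19)/6 = 84/6 = 14; σ²_Principal photography = ((19−9)/6)² = 2.778
te_Pickup shots = (12 + 4·13 + 14)/6 = 78/6 = 13; σ²_Pickup shots = ((14−12)/6)² = 0.111
te_Editing = (9 + 4·12 + 15)/6 = 72/6 = 12; σ²_Editing = ((15−9)/6)² = 1.000
te_Sound mix = (10 + 4·12 + 20)/6 = 78/6 = 13; σ²_Sound mix = ((20−10)/6)² = 2.778

Forward pass:
ES_Set construction = 0; EF_Set construction = 4
ES_Costume fitting = 0; EF_Costume fitting = 12
ES_Principal photography = max(EF_Set construction=4, EF_Costume fitting=12) = 12; EF_Principal photography = 12+14 = 26
ES_Pickup shots = max(EF_Set construction=4, EF_Costume fitting=12) = 12; EF_Pickup shots = 12+13 = 25
ES_Editing = 4; EF_Editing = 4+12 = 16
ES_Sound mix = max(EF_Principal photography=26, EF_Pickup shots=25, EF_Editing=16) = 26; EF_Sound mix = 26+13 = 39
Expected project duration μ = 39 weeks. Critical path: Costume fitting → Principal photography → Sound mix.

Variance along critical path = 9.000 + 2.778 + 2.778 = 14.556; σ = √14.556 = 3.815 weeks.
Z = (45 − 39) / 3.815 = 1.573
P(T ≤ 45) = Φ(1.573) ≈ 0.942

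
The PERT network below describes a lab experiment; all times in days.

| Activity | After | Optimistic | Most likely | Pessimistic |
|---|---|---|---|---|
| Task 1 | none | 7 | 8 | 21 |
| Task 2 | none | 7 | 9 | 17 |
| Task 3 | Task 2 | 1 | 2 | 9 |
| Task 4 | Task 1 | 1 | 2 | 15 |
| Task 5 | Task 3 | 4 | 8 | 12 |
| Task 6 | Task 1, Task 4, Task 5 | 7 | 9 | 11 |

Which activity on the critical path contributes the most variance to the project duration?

te_Task 1 = (7 + 4·8 + 21)/6 = 60/6 = 10; σ²_Task 1 = ((21−7)/6)² = 5.444
te_Task 2 = (7 + 4·9 + 17)/6 = 60/6 = 10; σ²_Task 2 = ((17−7)/6)² = 2.778
te_Task 3 = (1 + 4·2 + 9)/6 = 18/6 = 3; σ²_Task 3 = ((9−1)/6)² = 1.778
te_Task 4 = (1 + 4·2 + 15)/6 = 24/6 = 4; σ²_Task 4 = ((15−1)/6)² = 5.444
te_Task 5 = (4 + 4·8 + 12)/6 = 48/6 = 8; σ²_Task 5 = ((12−4)/6)² = 1.778
te_Task 6 = (7 + 4·9 + 11)/6 = 54/6 = 9; σ²_Task 6 = ((11−7)/6)² = 0.444

Forward pass:
ES_Task 1 = 0; EF_Task 1 = 10
ES_Task 2 = 0; EF_Task 2 = 10
ES_Task 3 = 10; EF_Task 3 = 10+3 = 13
ES_Task 4 = 10; EF_Task 4 = 10+4 = 14
ES_Task 5 = 13; EF_Task 5 = 13+8 = 21
ES_Task 6 = max(EF_Task 1=10, EF_Task 4=14, EF_Task 5=21) = 21; EF_Task 6 = 21+9 = 30
Expected project duration μ = 30 days. Critical path: Task 2 → Task 3 → Task 5 → Task 6.

Variances on critical path: σ²_Task 2=2.778, σ²_Task 3=1.778, σ²_Task 5=1.778, σ²_Task 6=0.444.
Largest is σ²_Task 2 = 2.778.

Task 2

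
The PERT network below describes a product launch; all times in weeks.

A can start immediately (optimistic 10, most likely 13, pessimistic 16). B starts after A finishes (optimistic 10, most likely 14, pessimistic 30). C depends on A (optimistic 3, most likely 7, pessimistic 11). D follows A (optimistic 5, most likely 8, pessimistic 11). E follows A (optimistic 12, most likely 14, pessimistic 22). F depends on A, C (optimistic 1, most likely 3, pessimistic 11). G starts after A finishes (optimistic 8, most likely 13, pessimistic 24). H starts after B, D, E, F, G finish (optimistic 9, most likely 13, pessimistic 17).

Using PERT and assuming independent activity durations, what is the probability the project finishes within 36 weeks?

te_A = (10 + 4·13 + 16)/6 = 78/6 = 13; σ²_A = ((16−10)/6)² = 1.000
te_B = (10 + 4·14 + 30)/6 = 96/6 = 16; σ²_B = ((30−10)/6)² = 11.111
te_C = (3 + 4·7 + 11)/6 = 42/6 = 7; σ²_C = ((11−3)/6)² = 1.778
te_D = (5 + 4·8 + 11)/6 = 48/6 = 8; σ²_D = ((11−5)/6)² = 1.000
te_E = (12 + 4·14 + 22)/6 = 90/6 = 15; σ²_E = ((22−12)/6)² = 2.778
te_F = (1 + 4·3 + 11)/6 = 24/6 = 4; σ²_F = ((11−1)/6)² = 2.778
te_G = (8 + 4·13 + 24)/6 = 84/6 = 14; σ²_G = ((24−8)/6)² = 7.111
te_H = (9 + 4·13 + 17)/6 = 78/6 = 13; σ²_H = ((17−9)/6)² = 1.778

Forward pass:
ES_A = 0; EF_A = 13
ES_B = 13; EF_B = 13+16 = 29
ES_C = 13; EF_C = 13+7 = 20
ES_D = 13; EF_D = 13+8 = 21
ES_E = 13; EF_E = 13+15 = 28
ES_F = max(EF_A=13, EF_C=20) = 20; EF_F = 20+4 = 24
ES_G = 13; EF_G = 13+14 = 27
ES_H = max(EF_B=29, EF_D=21, EF_E=28, EF_F=24, EF_G=27) = 29; EF_H = 29+13 = 42
Expected project duration μ = 42 weeks. Critical path: A → B → H.

Variance along critical path = 1.000 + 11.111 + 1.778 = 13.889; σ = √13.889 = 3.727 weeks.
Z = (36 − 42) / 3.727 = -1.610
P(T ≤ 36) = Φ(-1.610) ≈ 0.054

0.054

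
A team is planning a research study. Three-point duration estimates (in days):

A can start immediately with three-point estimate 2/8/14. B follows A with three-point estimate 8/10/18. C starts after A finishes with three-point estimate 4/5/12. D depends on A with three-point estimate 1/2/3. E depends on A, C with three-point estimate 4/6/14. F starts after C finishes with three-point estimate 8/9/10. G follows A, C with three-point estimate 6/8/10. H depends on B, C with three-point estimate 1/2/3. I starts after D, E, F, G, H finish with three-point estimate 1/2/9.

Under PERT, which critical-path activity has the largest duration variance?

A

te_A = (2 + 4·8 + 14)/6 = 48/6 = 8; σ²_A = ((14−2)/6)² = 4.000
te_B = (8 + 4·10 + 18)/6 = 66/6 = 11; σ²_B = ((18−8)/6)² = 2.778
te_C = (4 + 4·5 + 12)/6 = 36/6 = 6; σ²_C = ((12−4)/6)² = 1.778
te_D = (1 + 4·2 + 3)/6 = 12/6 = 2; σ²_D = ((3−1)/6)² = 0.111
te_E = (4 + 4·6 + 14)/6 = 42/6 = 7; σ²_E = ((14−4)/6)² = 2.778
te_F = (8 + 4·9 + 10)/6 = 54/6 = 9; σ²_F = ((10−8)/6)² = 0.111
te_G = (6 + 4·8 + 10)/6 = 48/6 = 8; σ²_G = ((10−6)/6)² = 0.444
te_H = (1 + 4·2 + 3)/6 = 12/6 = 2; σ²_H = ((3−1)/6)² = 0.111
te_I = (1 + 4·2 + 9)/6 = 18/6 = 3; σ²_I = ((9−1)/6)² = 1.778

Forward pass:
ES_A = 0; EF_A = 8
ES_B = 8; EF_B = 8+11 = 19
ES_C = 8; EF_C = 8+6 = 14
ES_D = 8; EF_D = 8+2 = 10
ES_E = max(EF_A=8, EF_C=14) = 14; EF_E = 14+7 = 21
ES_F = 14; EF_F = 14+9 = 23
ES_G = max(EF_A=8, EF_C=14) = 14; EF_G = 14+8 = 22
ES_H = max(EF_B=19, EF_C=14) = 19; EF_H = 19+2 = 21
ES_I = max(EF_D=10, EF_E=21, EF_F=23, EF_G=22, EF_H=21) = 23; EF_I = 23+3 = 26
Expected project duration μ = 26 days. Critical path: A → C → F → I.

Variances on critical path: σ²_A=4.000, σ²_C=1.778, σ²_F=0.111, σ²_I=1.778.
Largest is σ²_A = 4.000.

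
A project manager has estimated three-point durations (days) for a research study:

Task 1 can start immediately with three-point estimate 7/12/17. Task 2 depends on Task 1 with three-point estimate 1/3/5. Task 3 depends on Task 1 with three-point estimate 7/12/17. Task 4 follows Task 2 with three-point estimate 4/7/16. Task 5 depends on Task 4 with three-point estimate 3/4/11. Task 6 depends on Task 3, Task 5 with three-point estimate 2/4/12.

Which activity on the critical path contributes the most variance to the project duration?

Task 4

te_Task 1 = (7 + 4·12 + 17)/6 = 72/6 = 12; σ²_Task 1 = ((17−7)/6)² = 2.778
te_Task 2 = (1 + 4·3 + 5)/6 = 18/6 = 3; σ²_Task 2 = ((5−1)/6)² = 0.444
te_Task 3 = (7 + 4·12 + 17)/6 = 72/6 = 12; σ²_Task 3 = ((17−7)/6)² = 2.778
te_Task 4 = (4 + 4·7 + 16)/6 = 48/6 = 8; σ²_Task 4 = ((16−4)/6)² = 4.000
te_Task 5 = (3 + 4·4 + 11)/6 = 30/6 = 5; σ²_Task 5 = ((11−3)/6)² = 1.778
te_Task 6 = (2 + 4·4 + 12)/6 = 30/6 = 5; σ²_Task 6 = ((12−2)/6)² = 2.778

Forward pass:
ES_Task 1 = 0; EF_Task 1 = 12
ES_Task 2 = 12; EF_Task 2 = 12+3 = 15
ES_Task 3 = 12; EF_Task 3 = 12+12 = 24
ES_Task 4 = 15; EF_Task 4 = 15+8 = 23
ES_Task 5 = 23; EF_Task 5 = 23+5 = 28
ES_Task 6 = max(EF_Task 3=24, EF_Task 5=28) = 28; EF_Task 6 = 28+5 = 33
Expected project duration μ = 33 days. Critical path: Task 1 → Task 2 → Task 4 → Task 5 → Task 6.

Variances on critical path: σ²_Task 1=2.778, σ²_Task 2=0.444, σ²_Task 4=4.000, σ²_Task 5=1.778, σ²_Task 6=2.778.
Largest is σ²_Task 4 = 4.000.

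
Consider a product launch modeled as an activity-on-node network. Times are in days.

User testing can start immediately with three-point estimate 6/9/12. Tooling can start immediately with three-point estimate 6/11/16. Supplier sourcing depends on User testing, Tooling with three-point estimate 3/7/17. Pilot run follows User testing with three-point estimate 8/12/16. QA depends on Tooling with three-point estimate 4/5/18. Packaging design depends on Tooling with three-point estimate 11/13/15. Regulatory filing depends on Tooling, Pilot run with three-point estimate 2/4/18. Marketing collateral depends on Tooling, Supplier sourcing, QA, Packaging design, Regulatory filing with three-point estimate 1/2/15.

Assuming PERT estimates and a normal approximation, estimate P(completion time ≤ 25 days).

0.063

te_User testing = (6 + 4·9 + 12)/6 = 54/6 = 9; σ²_User testing = ((12−6)/6)² = 1.000
te_Tooling = (6 + 4·11 + 16)/6 = 66/6 = 11; σ²_Tooling = ((16−6)/6)² = 2.778
te_Supplier sourcing = (3 + 4·7 + 17)/6 = 48/6 = 8; σ²_Supplier sourcing = ((17−3)/6)² = 5.444
te_Pilot run = (8 + 4·12 + 16)/6 = 72/6 = 12; σ²_Pilot run = ((16−8)/6)² = 1.778
te_QA = (4 + 4·5 + 18)/6 = 42/6 = 7; σ²_QA = ((18−4)/6)² = 5.444
te_Packaging design = (11 + 4·13 + 15)/6 = 78/6 = 13; σ²_Packaging design = ((15−11)/6)² = 0.444
te_Regulatory filing = (2 + 4·4 + 18)/6 = 36/6 = 6; σ²_Regulatory filing = ((18−2)/6)² = 7.111
te_Marketing collateral = (1 + 4·2 + 15)/6 = 24/6 = 4; σ²_Marketing collateral = ((15−1)/6)² = 5.444

Forward pass:
ES_User testing = 0; EF_User testing = 9
ES_Tooling = 0; EF_Tooling = 11
ES_Supplier sourcing = max(EF_User testing=9, EF_Tooling=11) = 11; EF_Supplier sourcing = 11+8 = 19
ES_Pilot run = 9; EF_Pilot run = 9+12 = 21
ES_QA = 11; EF_QA = 11+7 = 18
ES_Packaging design = 11; EF_Packaging design = 11+13 = 24
ES_Regulatory filing = max(EF_Tooling=11, EF_Pilot run=21) = 21; EF_Regulatory filing = 21+6 = 27
ES_Marketing collateral = max(EF_Tooling=11, EF_Supplier sourcing=19, EF_QA=18, EF_Packaging design=24, EF_Regulatory filing=27) = 27; EF_Marketing collateral = 27+4 = 31
Expected project duration μ = 31 days. Critical path: User testing → Pilot run → Regulatory filing → Marketing collateral.

Variance along critical path = 1.000 + 1.778 + 7.111 + 5.444 = 15.333; σ = √15.333 = 3.916 days.
Z = (25 − 31) / 3.916 = -1.532
P(T ≤ 25) = Φ(-1.532) ≈ 0.063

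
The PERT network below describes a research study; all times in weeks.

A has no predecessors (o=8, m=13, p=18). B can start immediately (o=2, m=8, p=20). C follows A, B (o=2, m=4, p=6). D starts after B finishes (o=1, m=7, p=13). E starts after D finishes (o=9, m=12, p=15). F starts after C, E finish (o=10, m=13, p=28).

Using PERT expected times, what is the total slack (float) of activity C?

te_A = (8 + 4·13 + 18)/6 = 78/6 = 13
te_B = (2 + 4·8 + 20)/6 = 54/6 = 9
te_C = (2 + 4·4 + 6)/6 = 24/6 = 4
te_D = (1 + 4·7 + 13)/6 = 42/6 = 7
te_E = (9 + 4·12 + 15)/6 = 72/6 = 12
te_F = (10 + 4·13 + 28)/6 = 90/6 = 15

Forward pass:
ES_A = 0; EF_A = 13
ES_B = 0; EF_B = 9
ES_C = max(EF_A=13, EF_B=9) = 13; EF_C = 13+4 = 17
ES_D = 9; EF_D = 9+7 = 16
ES_E = 16; EF_E = 16+12 = 28
ES_F = max(EF_C=17, EF_E=28) = 28; EF_F = 28+15 = 43
Expected project duration μ = 43 weeks. Critical path: B → D → E → F.

Backward pass:
LF_F = 43; LS_F = 43−15 = 28
LF_E = LS_F = 28; LS_E = 28−12 = 16
LF_D = LS_E = 16; LS_D = 16−7 = 9
LF_C = LS_F = 28; LS_C = 28−4 = 24
LF_B = min(LS_C=24, LS_D=9) = 9; LS_B = 9−9 = 0
LF_A = LS_C = 24; LS_A = 24−13 = 11
Slack_C = LS_C − ES_C = 24 − 13 = 11

11 weeks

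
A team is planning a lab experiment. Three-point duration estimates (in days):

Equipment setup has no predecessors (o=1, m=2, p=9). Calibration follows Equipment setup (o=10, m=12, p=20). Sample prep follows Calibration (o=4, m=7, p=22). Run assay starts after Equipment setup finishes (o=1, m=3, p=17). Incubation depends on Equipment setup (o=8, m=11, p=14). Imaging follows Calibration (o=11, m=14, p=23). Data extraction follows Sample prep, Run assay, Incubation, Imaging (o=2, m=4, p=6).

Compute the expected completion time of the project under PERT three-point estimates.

te_Equipment setup = (1 + 4·2 + 9)/6 = 18/6 = 3
te_Calibration = (10 + 4·12 + 20)/6 = 78/6 = 13
te_Sample prep = (4 + 4·7 + 22)/6 = 54/6 = 9
te_Run assay = (1 + 4·3 + 17)/6 = 30/6 = 5
te_Incubation = (8 + 4·11 + 14)/6 = 66/6 = 11
te_Imaging = (11 + 4·14 + 23)/6 = 90/6 = 15
te_Data extraction = (2 + 4·4 + 6)/6 = 24/6 = 4

Forward pass:
ES_Equipment setup = 0; EF_Equipment setup = 3
ES_Calibration = 3; EF_Calibration = 3+13 = 16
ES_Sample prep = 16; EF_Sample prep = 16+9 = 25
ES_Run assay = 3; EF_Run assay = 3+5 = 8
ES_Incubation = 3; EF_Incubation = 3+11 = 14
ES_Imaging = 16; EF_Imaging = 16+15 = 31
ES_Data extraction = max(EF_Sample prep=25, EF_Run assay=8, EF_Incubation=14, EF_Imaging=31) = 31; EF_Data extraction = 31+4 = 35
Expected project duration μ = 35 days. Critical path: Equipment setup → Calibration → Imaging → Data extraction.

35 days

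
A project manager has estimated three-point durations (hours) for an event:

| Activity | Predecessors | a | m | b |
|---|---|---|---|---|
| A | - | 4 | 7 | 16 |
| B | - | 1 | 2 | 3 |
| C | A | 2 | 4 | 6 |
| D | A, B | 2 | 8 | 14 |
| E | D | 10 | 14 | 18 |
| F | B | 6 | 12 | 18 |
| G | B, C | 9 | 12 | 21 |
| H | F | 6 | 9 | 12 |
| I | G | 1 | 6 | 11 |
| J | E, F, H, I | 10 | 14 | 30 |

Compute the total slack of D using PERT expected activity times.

1 hours

te_A = (4 + 4·7 + 16)/6 = 48/6 = 8
te_B = (1 + 4·2 + 3)/6 = 12/6 = 2
te_C = (2 + 4·4 + 6)/6 = 24/6 = 4
te_D = (2 + 4·8 + 14)/6 = 48/6 = 8
te_E = (10 + 4·14 + 18)/6 = 84/6 = 14
te_F = (6 + 4·12 + 18)/6 = 72/6 = 12
te_G = (9 + 4·12 + 21)/6 = 78/6 = 13
te_H = (6 + 4·9 + 12)/6 = 54/6 = 9
te_I = (1 + 4·6 + 11)/6 = 36/6 = 6
te_J = (10 + 4·14 + 30)/6 = 96/6 = 16

Forward pass:
ES_A = 0; EF_A = 8
ES_B = 0; EF_B = 2
ES_C = 8; EF_C = 8+4 = 12
ES_D = max(EF_A=8, EF_B=2) = 8; EF_D = 8+8 = 16
ES_E = 16; EF_E = 16+14 = 30
ES_F = 2; EF_F = 2+12 = 14
ES_G = max(EF_B=2, EF_C=12) = 12; EF_G = 12+13 = 25
ES_H = 14; EF_H = 14+9 = 23
ES_I = 25; EF_I = 25+6 = 31
ES_J = max(EF_E=30, EF_F=14, EF_H=23, EF_I=31) = 31; EF_J = 31+16 = 47
Expected project duration μ = 47 hours. Critical path: A → C → G → I → J.

Backward pass:
LF_J = 47; LS_J = 47−16 = 31
LF_I = LS_J = 31; LS_I = 31−6 = 25
LF_H = LS_J = 31; LS_H = 31−9 = 22
LF_G = LS_I = 25; LS_G = 25−13 = 12
LF_F = min(LS_H=22, LS_J=31) = 22; LS_F = 22−12 = 10
LF_E = LS_J = 31; LS_E = 31−14 = 17
LF_D = LS_E = 17; LS_D = 17−8 = 9
LF_C = LS_G = 12; LS_C = 12−4 = 8
LF_B = min(LS_D=9, LS_F=10, LS_G=12) = 9; LS_B = 9−2 = 7
LF_A = min(LS_C=8, LS_D=9) = 8; LS_A = 8−8 = 0
Slack_D = LS_D − ES_D = 9 − 8 = 1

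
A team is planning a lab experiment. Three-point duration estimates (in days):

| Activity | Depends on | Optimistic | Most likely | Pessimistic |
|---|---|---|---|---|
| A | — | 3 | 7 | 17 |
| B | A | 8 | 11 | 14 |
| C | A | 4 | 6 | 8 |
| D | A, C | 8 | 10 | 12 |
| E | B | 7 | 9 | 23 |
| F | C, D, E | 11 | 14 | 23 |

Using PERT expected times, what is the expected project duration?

45 days

te_A = (3 + 4·7 + 17)/6 = 48/6 = 8
te_B = (8 + 4·11 + 14)/6 = 66/6 = 11
te_C = (4 + 4·6 + 8)/6 = 36/6 = 6
te_D = (8 + 4·10 + 12)/6 = 60/6 = 10
te_E = (7 + 4·9 + 23)/6 = 66/6 = 11
te_F = (11 + 4·14 + 23)/6 = 90/6 = 15

Forward pass:
ES_A = 0; EF_A = 8
ES_B = 8; EF_B = 8+11 = 19
ES_C = 8; EF_C = 8+6 = 14
ES_D = max(EF_A=8, EF_C=14) = 14; EF_D = 14+10 = 24
ES_E = 19; EF_E = 19+11 = 30
ES_F = max(EF_C=14, EF_D=24, EF_E=30) = 30; EF_F = 30+15 = 45
Expected project duration μ = 45 days. Critical path: A → B → E → F.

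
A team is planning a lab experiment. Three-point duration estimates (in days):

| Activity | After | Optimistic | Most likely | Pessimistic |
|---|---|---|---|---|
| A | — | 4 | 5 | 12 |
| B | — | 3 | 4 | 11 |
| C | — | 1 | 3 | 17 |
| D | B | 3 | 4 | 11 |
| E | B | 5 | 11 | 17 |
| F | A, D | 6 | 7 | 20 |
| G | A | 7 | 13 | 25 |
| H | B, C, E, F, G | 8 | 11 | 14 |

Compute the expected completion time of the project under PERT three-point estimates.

31 days

te_A = (4 + 4·5 + 12)/6 = 36/6 = 6
te_B = (3 + 4·4 + 11)/6 = 30/6 = 5
te_C = (1 + 4·3 + 17)/6 = 30/6 = 5
te_D = (3 + 4·4 + 11)/6 = 30/6 = 5
te_E = (5 + 4·11 + 17)/6 = 66/6 = 11
te_F = (6 + 4·7 + 20)/6 = 54/6 = 9
te_G = (7 + 4·13 + 25)/6 = 84/6 = 14
te_H = (8 + 4·11 + 14)/6 = 66/6 = 11

Forward pass:
ES_A = 0; EF_A = 6
ES_B = 0; EF_B = 5
ES_C = 0; EF_C = 5
ES_D = 5; EF_D = 5+5 = 10
ES_E = 5; EF_E = 5+11 = 16
ES_F = max(EF_A=6, EF_D=10) = 10; EF_F = 10+9 = 19
ES_G = 6; EF_G = 6+14 = 20
ES_H = max(EF_B=5, EF_C=5, EF_E=16, EF_F=19, EF_G=20) = 20; EF_H = 20+11 = 31
Expected project duration μ = 31 days. Critical path: A → G → H.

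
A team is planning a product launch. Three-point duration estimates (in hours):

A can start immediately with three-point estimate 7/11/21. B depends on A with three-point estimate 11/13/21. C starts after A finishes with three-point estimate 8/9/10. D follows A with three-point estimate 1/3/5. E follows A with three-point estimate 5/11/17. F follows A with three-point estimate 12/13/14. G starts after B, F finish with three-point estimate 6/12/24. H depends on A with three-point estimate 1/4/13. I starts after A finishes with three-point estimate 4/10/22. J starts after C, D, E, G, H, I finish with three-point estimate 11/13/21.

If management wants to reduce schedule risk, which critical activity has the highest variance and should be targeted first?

te_A = (7 + 4·11 + 21)/6 = 72/6 = 12; σ²_A = ((21−7)/6)² = 5.444
te_B = (11 + 4·13 + 21)/6 = 84/6 = 14; σ²_B = ((21−11)/6)² = 2.778
te_C = (8 + 4·9 + 10)/6 = 54/6 = 9; σ²_C = ((10−8)/6)² = 0.111
te_D = (1 + 4·3 + 5)/6 = 18/6 = 3; σ²_D = ((5−1)/6)² = 0.444
te_E = (5 + 4·11 + 17)/6 = 66/6 = 11; σ²_E = ((17−5)/6)² = 4.000
te_F = (12 + 4·13 + 14)/6 = 78/6 = 13; σ²_F = ((14−12)/6)² = 0.111
te_G = (6 + 4·12 + 24)/6 = 78/6 = 13; σ²_G = ((24−6)/6)² = 9.000
te_H = (1 + 4·4 + 13)/6 = 30/6 = 5; σ²_H = ((13−1)/6)² = 4.000
te_I = (4 + 4·10 + 22)/6 = 66/6 = 11; σ²_I = ((22−4)/6)² = 9.000
te_J = (11 + 4·13 + 21)/6 = 84/6 = 14; σ²_J = ((21−11)/6)² = 2.778

Forward pass:
ES_A = 0; EF_A = 12
ES_B = 12; EF_B = 12+14 = 26
ES_C = 12; EF_C = 12+9 = 21
ES_D = 12; EF_D = 12+3 = 15
ES_E = 12; EF_E = 12+11 = 23
ES_F = 12; EF_F = 12+13 = 25
ES_G = max(EF_B=26, EF_F=25) = 26; EF_G = 26+13 = 39
ES_H = 12; EF_H = 12+5 = 17
ES_I = 12; EF_I = 12+11 = 23
ES_J = max(EF_C=21, EF_D=15, EF_E=23, EF_G=39, EF_H=17, EF_I=23) = 39; EF_J = 39+14 = 53
Expected project duration μ = 53 hours. Critical path: A → B → G → J.

Variances on critical path: σ²_A=5.444, σ²_B=2.778, σ²_G=9.000, σ²_J=2.778.
Largest is σ²_G = 9.000.

G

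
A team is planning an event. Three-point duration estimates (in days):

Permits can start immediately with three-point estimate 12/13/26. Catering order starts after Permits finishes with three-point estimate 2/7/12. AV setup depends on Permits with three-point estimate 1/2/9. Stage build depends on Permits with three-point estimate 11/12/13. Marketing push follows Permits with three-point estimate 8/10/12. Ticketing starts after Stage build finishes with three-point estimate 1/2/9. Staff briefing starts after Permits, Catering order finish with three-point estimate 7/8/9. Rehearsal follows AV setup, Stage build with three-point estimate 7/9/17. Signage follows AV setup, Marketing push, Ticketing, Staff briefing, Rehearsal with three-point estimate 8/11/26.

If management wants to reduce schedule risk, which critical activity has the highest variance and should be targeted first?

te_Permits = (12 + 4·13 + 26)/6 = 90/6 = 15; σ²_Permits = ((26−12)/6)² = 5.444
te_Catering order = (2 + 4·7 + 12)/6 = 42/6 = 7; σ²_Catering order = ((12−2)/6)² = 2.778
te_AV setup = (1 + 4·2 + 9)/6 = 18/6 = 3; σ²_AV setup = ((9−1)/6)² = 1.778
te_Stage build = (11 + 4·12 + 13)/6 = 72/6 = 12; σ²_Stage build = ((13−11)/6)² = 0.111
te_Marketing push = (8 + 4·10 + 12)/6 = 60/6 = 10; σ²_Marketing push = ((12−8)/6)² = 0.444
te_Ticketing = (1 + 4·2 + 9)/6 = 18/6 = 3; σ²_Ticketing = ((9−1)/6)² = 1.778
te_Staff briefing = (7 + 4·8 + 9)/6 = 48/6 = 8; σ²_Staff briefing = ((9−7)/6)² = 0.111
te_Rehearsal = (7 + 4·9 + 17)/6 = 60/6 = 10; σ²_Rehearsal = ((17−7)/6)² = 2.778
te_Signage = (8 + 4·11 + 26)/6 = 78/6 = 13; σ²_Signage = ((26−8)/6)² = 9.000

Forward pass:
ES_Permits = 0; EF_Permits = 15
ES_Catering order = 15; EF_Catering order = 15+7 = 22
ES_AV setup = 15; EF_AV setup = 15+3 = 18
ES_Stage build = 15; EF_Stage build = 15+12 = 27
ES_Marketing push = 15; EF_Marketing push = 15+10 = 25
ES_Ticketing = 27; EF_Ticketing = 27+3 = 30
ES_Staff briefing = max(EF_Permits=15, EF_Catering order=22) = 22; EF_Staff briefing = 22+8 = 30
ES_Rehearsal = max(EF_AV setup=18, EF_Stage build=27) = 27; EF_Rehearsal = 27+10 = 37
ES_Signage = max(EF_AV setup=18, EF_Marketing push=25, EF_Ticketing=30, EF_Staff briefing=30, EF_Rehearsal=37) = 37; EF_Signage = 37+13 = 50
Expected project duration μ = 50 days. Critical path: Permits → Stage build → Rehearsal → Signage.

Variances on critical path: σ²_Permits=5.444, σ²_Stage build=0.111, σ²_Rehearsal=2.778, σ²_Signage=9.000.
Largest is σ²_Signage = 9.000.

Signage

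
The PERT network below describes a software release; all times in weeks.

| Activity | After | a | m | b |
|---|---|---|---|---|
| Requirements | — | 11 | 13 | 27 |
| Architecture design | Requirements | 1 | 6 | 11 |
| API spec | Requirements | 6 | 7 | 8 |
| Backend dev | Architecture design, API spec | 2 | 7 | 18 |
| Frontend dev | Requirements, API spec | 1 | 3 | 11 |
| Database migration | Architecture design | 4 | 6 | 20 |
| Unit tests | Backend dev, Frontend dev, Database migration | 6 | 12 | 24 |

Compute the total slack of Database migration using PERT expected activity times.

1 weeks

te_Requirements = (11 + 4·13 + 27)/6 = 90/6 = 15
te_Architecture design = (1 + 4·6 + 11)/6 = 36/6 = 6
te_API spec = (6 + 4·7 + 8)/6 = 42/6 = 7
te_Backend dev = (2 + 4·7 + 18)/6 = 48/6 = 8
te_Frontend dev = (1 + 4·3 + 11)/6 = 24/6 = 4
te_Database migration = (4 + 4·6 + 20)/6 = 48/6 = 8
te_Unit tests = (6 + 4·12 + 24)/6 = 78/6 = 13

Forward pass:
ES_Requirements = 0; EF_Requirements = 15
ES_Architecture design = 15; EF_Architecture design = 15+6 = 21
ES_API spec = 15; EF_API spec = 15+7 = 22
ES_Backend dev = max(EF_Architecture design=21, EF_API spec=22) = 22; EF_Backend dev = 22+8 = 30
ES_Frontend dev = max(EF_Requirements=15, EF_API spec=22) = 22; EF_Frontend dev = 22+4 = 26
ES_Database migration = 21; EF_Database migration = 21+8 = 29
ES_Unit tests = max(EF_Backend dev=30, EF_Frontend dev=26, EF_Database migration=29) = 30; EF_Unit tests = 30+13 = 43
Expected project duration μ = 43 weeks. Critical path: Requirements → API spec → Backend dev → Unit tests.

Backward pass:
LF_Unit tests = 43; LS_Unit tests = 43−13 = 30
LF_Database migration = LS_Unit tests = 30; LS_Database migration = 30−8 = 22
LF_Frontend dev = LS_Unit tests = 30; LS_Frontend dev = 30−4 = 26
LF_Backend dev = LS_Unit tests = 30; LS_Backend dev = 30−8 = 22
LF_API spec = min(LS_Backend dev=22, LS_Frontend dev=26) = 22; LS_API spec = 22−7 = 15
LF_Architecture design = min(LS_Backend dev=22, LS_Database migration=22) = 22; LS_Architecture design = 22−6 = 16
LF_Requirements = min(LS_Architecture design=16, LS_API spec=15, LS_Frontend dev=26) = 15; LS_Requirements = 15−15 = 0
Slack_Database migration = LS_Database migration − ES_Database migration = 22 − 21 = 1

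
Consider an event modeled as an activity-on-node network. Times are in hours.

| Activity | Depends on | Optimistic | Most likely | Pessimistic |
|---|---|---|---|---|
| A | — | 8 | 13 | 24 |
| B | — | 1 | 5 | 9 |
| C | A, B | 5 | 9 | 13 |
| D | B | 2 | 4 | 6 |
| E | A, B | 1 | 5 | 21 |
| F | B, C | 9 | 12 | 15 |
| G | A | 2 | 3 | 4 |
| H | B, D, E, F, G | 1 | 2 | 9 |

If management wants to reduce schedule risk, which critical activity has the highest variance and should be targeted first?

A

te_A = (8 + 4·13 + 24)/6 = 84/6 = 14; σ²_A = ((24−8)/6)² = 7.111
te_B = (1 + 4·5 + 9)/6 = 30/6 = 5; σ²_B = ((9−1)/6)² = 1.778
te_C = (5 + 4·9 + 13)/6 = 54/6 = 9; σ²_C = ((13−5)/6)² = 1.778
te_D = (2 + 4·4 + 6)/6 = 24/6 = 4; σ²_D = ((6−2)/6)² = 0.444
te_E = (1 + 4·5 + 21)/6 = 42/6 = 7; σ²_E = ((21−1)/6)² = 11.111
te_F = (9 + 4·12 + 15)/6 = 72/6 = 12; σ²_F = ((15−9)/6)² = 1.000
te_G = (2 + 4·3 + 4)/6 = 18/6 = 3; σ²_G = ((4−2)/6)² = 0.111
te_H = (1 + 4·2 + 9)/6 = 18/6 = 3; σ²_H = ((9−1)/6)² = 1.778

Forward pass:
ES_A = 0; EF_A = 14
ES_B = 0; EF_B = 5
ES_C = max(EF_A=14, EF_B=5) = 14; EF_C = 14+9 = 23
ES_D = 5; EF_D = 5+4 = 9
ES_E = max(EF_A=14, EF_B=5) = 14; EF_E = 14+7 = 21
ES_F = max(EF_B=5, EF_C=23) = 23; EF_F = 23+12 = 35
ES_G = 14; EF_G = 14+3 = 17
ES_H = max(EF_B=5, EF_D=9, EF_E=21, EF_F=35, EF_G=17) = 35; EF_H = 35+3 = 38
Expected project duration μ = 38 hours. Critical path: A → C → F → H.

Variances on critical path: σ²_A=7.111, σ²_C=1.778, σ²_F=1.000, σ²_H=1.778.
Largest is σ²_A = 7.111.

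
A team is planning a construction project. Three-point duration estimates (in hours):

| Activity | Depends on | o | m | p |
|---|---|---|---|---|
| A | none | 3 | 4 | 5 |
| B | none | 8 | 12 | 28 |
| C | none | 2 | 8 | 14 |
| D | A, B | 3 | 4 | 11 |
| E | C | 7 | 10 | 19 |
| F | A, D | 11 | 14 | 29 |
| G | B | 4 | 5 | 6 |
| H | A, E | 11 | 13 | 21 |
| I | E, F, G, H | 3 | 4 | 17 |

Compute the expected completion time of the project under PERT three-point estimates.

te_A = (3 + 4·4 + 5)/6 = 24/6 = 4
te_B = (8 + 4·12 + 28)/6 = 84/6 = 14
te_C = (2 + 4·8 + 14)/6 = 48/6 = 8
te_D = (3 + 4·4 + 11)/6 = 30/6 = 5
te_E = (7 + 4·10 + 19)/6 = 66/6 = 11
te_F = (11 + 4·14 + 29)/6 = 96/6 = 16
te_G = (4 + 4·5 + 6)/6 = 30/6 = 5
te_H = (11 + 4·13 + 21)/6 = 84/6 = 14
te_I = (3 + 4·4 + 17)/6 = 36/6 = 6

Forward pass:
ES_A = 0; EF_A = 4
ES_B = 0; EF_B = 14
ES_C = 0; EF_C = 8
ES_D = max(EF_A=4, EF_B=14) = 14; EF_D = 14+5 = 19
ES_E = 8; EF_E = 8+11 = 19
ES_F = max(EF_A=4, EF_D=19) = 19; EF_F = 19+16 = 35
ES_G = 14; EF_G = 14+5 = 19
ES_H = max(EF_A=4, EF_E=19) = 19; EF_H = 19+14 = 33
ES_I = max(EF_E=19, EF_F=35, EF_G=19, EF_H=33) = 35; EF_I = 35+6 = 41
Expected project duration μ = 41 hours. Critical path: B → D → F → I.

41 hours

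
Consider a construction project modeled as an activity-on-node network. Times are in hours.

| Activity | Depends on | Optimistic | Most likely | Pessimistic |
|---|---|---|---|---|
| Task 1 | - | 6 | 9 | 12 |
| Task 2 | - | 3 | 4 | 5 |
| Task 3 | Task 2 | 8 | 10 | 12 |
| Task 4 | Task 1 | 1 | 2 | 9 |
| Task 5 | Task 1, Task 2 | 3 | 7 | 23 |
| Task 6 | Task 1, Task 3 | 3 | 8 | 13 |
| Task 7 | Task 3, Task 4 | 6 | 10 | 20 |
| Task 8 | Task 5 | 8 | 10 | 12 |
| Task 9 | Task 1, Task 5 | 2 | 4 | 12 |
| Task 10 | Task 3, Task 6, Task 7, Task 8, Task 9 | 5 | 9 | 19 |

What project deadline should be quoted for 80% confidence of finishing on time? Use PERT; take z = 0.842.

te_Task 1 = (6 + 4·9 + 12)/6 = 54/6 = 9; σ²_Task 1 = ((12−6)/6)² = 1.000
te_Task 2 = (3 + 4·4 + 5)/6 = 24/6 = 4; σ²_Task 2 = ((5−3)/6)² = 0.111
te_Task 3 = (8 + 4·10 + 12)/6 = 60/6 = 10; σ²_Task 3 = ((12−8)/6)² = 0.444
te_Task 4 = (1 + 4·2 + 9)/6 = 18/6 = 3; σ²_Task 4 = ((9−1)/6)² = 1.778
te_Task 5 = (3 + 4·7 + 23)/6 = 54/6 = 9; σ²_Task 5 = ((23−3)/6)² = 11.111
te_Task 6 = (3 + 4·8 + 13)/6 = 48/6 = 8; σ²_Task 6 = ((13−3)/6)² = 2.778
te_Task 7 = (6 + 4·10 + 20)/6 = 66/6 = 11; σ²_Task 7 = ((20−6)/6)² = 5.444
te_Task 8 = (8 + 4·10 + 12)/6 = 60/6 = 10; σ²_Task 8 = ((12−8)/6)² = 0.444
te_Task 9 = (2 + 4·4 + 12)/6 = 30/6 = 5; σ²_Task 9 = ((12−2)/6)² = 2.778
te_Task 10 = (5 + 4·9 + 19)/6 = 60/6 = 10; σ²_Task 10 = ((19−5)/6)² = 5.444

Forward pass:
ES_Task 1 = 0; EF_Task 1 = 9
ES_Task 2 = 0; EF_Task 2 = 4
ES_Task 3 = 4; EF_Task 3 = 4+10 = 14
ES_Task 4 = 9; EF_Task 4 = 9+3 = 12
ES_Task 5 = max(EF_Task 1=9, EF_Task 2=4) = 9; EF_Task 5 = 9+9 = 18
ES_Task 6 = max(EF_Task 1=9, EF_Task 3=14) = 14; EF_Task 6 = 14+8 = 22
ES_Task 7 = max(EF_Task 3=14, EF_Task 4=12) = 14; EF_Task 7 = 14+11 = 25
ES_Task 8 = 18; EF_Task 8 = 18+10 = 28
ES_Task 9 = max(EF_Task 1=9, EF_Task 5=18) = 18; EF_Task 9 = 18+5 = 23
ES_Task 10 = max(EF_Task 3=14, EF_Task 6=22, EF_Task 7=25, EF_Task 8=28, EF_Task 9=23) = 28; EF_Task 10 = 28+10 = 38
Expected project duration μ = 38 hours. Critical path: Task 1 → Task 5 → Task 8 → Task 10.

Variance along critical path = 1.000 + 11.111 + 0.444 + 5.444 = 18.000; σ = 4.243 hours.
D = μ + z·σ = 38 + 0.842·4.243 = 41.6 hours

41.6 hours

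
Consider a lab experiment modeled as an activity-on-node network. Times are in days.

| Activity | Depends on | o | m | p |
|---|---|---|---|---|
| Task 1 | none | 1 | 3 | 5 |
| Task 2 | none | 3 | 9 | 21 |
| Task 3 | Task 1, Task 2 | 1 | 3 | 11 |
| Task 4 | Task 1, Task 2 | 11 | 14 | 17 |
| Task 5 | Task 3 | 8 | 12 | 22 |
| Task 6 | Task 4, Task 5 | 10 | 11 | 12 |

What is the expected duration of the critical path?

te_Task 1 = (1 + 4·3 + 5)/6 = 18/6 = 3
te_Task 2 = (3 + 4·9 + 21)/6 = 60/6 = 10
te_Task 3 = (1 + 4·3 + 11)/6 = 24/6 = 4
te_Task 4 = (11 + 4·14 + 17)/6 = 84/6 = 14
te_Task 5 = (8 + 4·12 + 22)/6 = 78/6 = 13
te_Task 6 = (10 + 4·11 + 12)/6 = 66/6 = 11

Forward pass:
ES_Task 1 = 0; EF_Task 1 = 3
ES_Task 2 = 0; EF_Task 2 = 10
ES_Task 3 = max(EF_Task 1=3, EF_Task 2=10) = 10; EF_Task 3 = 10+4 = 14
ES_Task 4 = max(EF_Task 1=3, EF_Task 2=10) = 10; EF_Task 4 = 10+14 = 24
ES_Task 5 = 14; EF_Task 5 = 14+13 = 27
ES_Task 6 = max(EF_Task 4=24, EF_Task 5=27) = 27; EF_Task 6 = 27+11 = 38
Expected project duration μ = 38 days. Critical path: Task 2 → Task 3 → Task 5 → Task 6.

38 days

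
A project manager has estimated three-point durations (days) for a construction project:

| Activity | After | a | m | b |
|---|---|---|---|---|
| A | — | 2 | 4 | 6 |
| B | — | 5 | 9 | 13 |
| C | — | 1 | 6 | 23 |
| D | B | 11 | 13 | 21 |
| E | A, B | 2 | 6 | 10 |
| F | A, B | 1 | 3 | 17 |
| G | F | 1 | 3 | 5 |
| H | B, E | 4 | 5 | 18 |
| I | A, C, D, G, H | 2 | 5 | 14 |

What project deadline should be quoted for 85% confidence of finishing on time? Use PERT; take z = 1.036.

32.0 days

te_A = (2 + 4·4 + 6)/6 = 24/6 = 4; σ²_A = ((6−2)/6)² = 0.444
te_B = (5 + 4·9 + 13)/6 = 54/6 = 9; σ²_B = ((13−5)/6)² = 1.778
te_C = (1 + 4·6 + 23)/6 = 48/6 = 8; σ²_C = ((23−1)/6)² = 13.444
te_D = (11 + 4·13 + 21)/6 = 84/6 = 14; σ²_D = ((21−11)/6)² = 2.778
te_E = (2 + 4·6 + 10)/6 = 36/6 = 6; σ²_E = ((10−2)/6)² = 1.778
te_F = (1 + 4·3 + 17)/6 = 30/6 = 5; σ²_F = ((17−1)/6)² = 7.111
te_G = (1 + 4·3 + 5)/6 = 18/6 = 3; σ²_G = ((5−1)/6)² = 0.444
te_H = (4 + 4·5 + 18)/6 = 42/6 = 7; σ²_H = ((18−4)/6)² = 5.444
te_I = (2 + 4·5 + 14)/6 = 36/6 = 6; σ²_I = ((14−2)/6)² = 4.000

Forward pass:
ES_A = 0; EF_A = 4
ES_B = 0; EF_B = 9
ES_C = 0; EF_C = 8
ES_D = 9; EF_D = 9+14 = 23
ES_E = max(EF_A=4, EF_B=9) = 9; EF_E = 9+6 = 15
ES_F = max(EF_A=4, EF_B=9) = 9; EF_F = 9+5 = 14
ES_G = 14; EF_G = 14+3 = 17
ES_H = max(EF_B=9, EF_E=15) = 15; EF_H = 15+7 = 22
ES_I = max(EF_A=4, EF_C=8, EF_D=23, EF_G=17, EF_H=22) = 23; EF_I = 23+6 = 29
Expected project duration μ = 29 days. Critical path: B → D → I.

Variance along critical path = 1.778 + 2.778 + 4.000 = 8.556; σ = 2.925 days.
D = μ + z·σ = 29 + 1.036·2.925 = 32.0 days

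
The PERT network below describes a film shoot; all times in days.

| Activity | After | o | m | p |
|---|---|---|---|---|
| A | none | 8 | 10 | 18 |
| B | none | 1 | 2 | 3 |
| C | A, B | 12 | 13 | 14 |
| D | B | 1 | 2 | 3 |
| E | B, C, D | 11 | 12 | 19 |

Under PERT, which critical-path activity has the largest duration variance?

A

te_A = (8 + 4·10 + 18)/6 = 66/6 = 11; σ²_A = ((18−8)/6)² = 2.778
te_B = (1 + 4·2 + 3)/6 = 12/6 = 2; σ²_B = ((3−1)/6)² = 0.111
te_C = (12 + 4·13 + 14)/6 = 78/6 = 13; σ²_C = ((14−12)/6)² = 0.111
te_D = (1 + 4·2 + 3)/6 = 12/6 = 2; σ²_D = ((3−1)/6)² = 0.111
te_E = (11 + 4·12 + 19)/6 = 78/6 = 13; σ²_E = ((19−11)/6)² = 1.778

Forward pass:
ES_A = 0; EF_A = 11
ES_B = 0; EF_B = 2
ES_C = max(EF_A=11, EF_B=2) = 11; EF_C = 11+13 = 24
ES_D = 2; EF_D = 2+2 = 4
ES_E = max(EF_B=2, EF_C=24, EF_D=4) = 24; EF_E = 24+13 = 37
Expected project duration μ = 37 days. Critical path: A → C → E.

Variances on critical path: σ²_A=2.778, σ²_C=0.111, σ²_E=1.778.
Largest is σ²_A = 2.778.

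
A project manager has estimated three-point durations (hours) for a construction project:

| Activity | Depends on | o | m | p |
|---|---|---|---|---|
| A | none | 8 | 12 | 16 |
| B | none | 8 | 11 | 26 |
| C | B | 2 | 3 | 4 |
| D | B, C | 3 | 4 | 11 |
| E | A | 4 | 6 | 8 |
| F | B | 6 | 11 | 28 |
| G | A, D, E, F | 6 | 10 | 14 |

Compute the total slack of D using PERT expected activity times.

te_A = (8 + 4·12 + 16)/6 = 72/6 = 12
te_B = (8 + 4·11 + 26)/6 = 78/6 = 13
te_C = (2 + 4·3 + 4)/6 = 18/6 = 3
te_D = (3 + 4·4 + 11)/6 = 30/6 = 5
te_E = (4 + 4·6 + 8)/6 = 36/6 = 6
te_F = (6 + 4·11 + 28)/6 = 78/6 = 13
te_G = (6 + 4·10 + 14)/6 = 60/6 = 10

Forward pass:
ES_A = 0; EF_A = 12
ES_B = 0; EF_B = 13
ES_C = 13; EF_C = 13+3 = 16
ES_D = max(EF_B=13, EF_C=16) = 16; EF_D = 16+5 = 21
ES_E = 12; EF_E = 12+6 = 18
ES_F = 13; EF_F = 13+13 = 26
ES_G = max(EF_A=12, EF_D=21, EF_E=18, EF_F=26) = 26; EF_G = 26+10 = 36
Expected project duration μ = 36 hours. Critical path: B → F → G.

Backward pass:
LF_G = 36; LS_G = 36−10 = 26
LF_F = LS_G = 26; LS_F = 26−13 = 13
LF_E = LS_G = 26; LS_E = 26−6 = 20
LF_D = LS_G = 26; LS_D = 26−5 = 21
LF_C = LS_D = 21; LS_C = 21−3 = 18
LF_B = min(LS_C=18, LS_D=21, LS_F=13) = 13; LS_B = 13−13 = 0
LF_A = min(LS_E=20, LS_G=26) = 20; LS_A = 20−12 = 8
Slack_D = LS_D − ES_D = 21 − 16 = 5

5 hours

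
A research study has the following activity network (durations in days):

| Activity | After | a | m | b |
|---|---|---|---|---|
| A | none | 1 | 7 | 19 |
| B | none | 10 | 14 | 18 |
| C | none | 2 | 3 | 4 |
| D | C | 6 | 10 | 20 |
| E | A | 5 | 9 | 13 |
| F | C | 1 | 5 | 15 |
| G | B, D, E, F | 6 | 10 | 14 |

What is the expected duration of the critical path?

te_A = (1 + 4·7 + 19)/6 = 48/6 = 8
te_B = (10 + 4·14 + 18)/6 = 84/6 = 14
te_C = (2 + 4·3 + 4)/6 = 18/6 = 3
te_D = (6 + 4·10 + 20)/6 = 66/6 = 11
te_E = (5 + 4·9 + 13)/6 = 54/6 = 9
te_F = (1 + 4·5 + 15)/6 = 36/6 = 6
te_G = (6 + 4·10 + 14)/6 = 60/6 = 10

Forward pass:
ES_A = 0; EF_A = 8
ES_B = 0; EF_B = 14
ES_C = 0; EF_C = 3
ES_D = 3; EF_D = 3+11 = 14
ES_E = 8; EF_E = 8+9 = 17
ES_F = 3; EF_F = 3+6 = 9
ES_G = max(EF_B=14, EF_D=14, EF_E=17, EF_F=9) = 17; EF_G = 17+10 = 27
Expected project duration μ = 27 days. Critical path: A → E → G.

27 days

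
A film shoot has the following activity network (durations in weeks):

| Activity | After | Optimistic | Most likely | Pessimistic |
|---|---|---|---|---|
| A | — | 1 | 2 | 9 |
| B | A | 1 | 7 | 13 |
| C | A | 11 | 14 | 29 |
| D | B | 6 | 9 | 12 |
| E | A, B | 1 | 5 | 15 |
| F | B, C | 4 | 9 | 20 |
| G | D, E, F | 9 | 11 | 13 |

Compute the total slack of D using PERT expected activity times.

te_A = (1 + 4·2 + 9)/6 = 18/6 = 3
te_B = (1 + 4·7 + 13)/6 = 42/6 = 7
te_C = (11 + 4·14 + 29)/6 = 96/6 = 16
te_D = (6 + 4·9 + 12)/6 = 54/6 = 9
te_E = (1 + 4·5 + 15)/6 = 36/6 = 6
te_F = (4 + 4·9 + 20)/6 = 60/6 = 10
te_G = (9 + 4·11 + 13)/6 = 66/6 = 11

Forward pass:
ES_A = 0; EF_A = 3
ES_B = 3; EF_B = 3+7 = 10
ES_C = 3; EF_C = 3+16 = 19
ES_D = 10; EF_D = 10+9 = 19
ES_E = max(EF_A=3, EF_B=10) = 10; EF_E = 10+6 = 16
ES_F = max(EF_B=10, EF_C=19) = 19; EF_F = 19+10 = 29
ES_G = max(EF_D=19, EF_E=16, EF_F=29) = 29; EF_G = 29+11 = 40
Expected project duration μ = 40 weeks. Critical path: A → C → F → G.

Backward pass:
LF_G = 40; LS_G = 40−11 = 29
LF_F = LS_G = 29; LS_F = 29−10 = 19
LF_E = LS_G = 29; LS_E = 29−6 = 23
LF_D = LS_G = 29; LS_D = 29−9 = 20
LF_C = LS_F = 19; LS_C = 19−16 = 3
LF_B = min(LS_D=20, LS_E=23, LS_F=19) = 19; LS_B = 19−7 = 12
LF_A = min(LS_B=12, LS_C=3, LS_E=23) = 3; LS_A = 3−3 = 0
Slack_D = LS_D − ES_D = 20 − 10 = 10

10 weeks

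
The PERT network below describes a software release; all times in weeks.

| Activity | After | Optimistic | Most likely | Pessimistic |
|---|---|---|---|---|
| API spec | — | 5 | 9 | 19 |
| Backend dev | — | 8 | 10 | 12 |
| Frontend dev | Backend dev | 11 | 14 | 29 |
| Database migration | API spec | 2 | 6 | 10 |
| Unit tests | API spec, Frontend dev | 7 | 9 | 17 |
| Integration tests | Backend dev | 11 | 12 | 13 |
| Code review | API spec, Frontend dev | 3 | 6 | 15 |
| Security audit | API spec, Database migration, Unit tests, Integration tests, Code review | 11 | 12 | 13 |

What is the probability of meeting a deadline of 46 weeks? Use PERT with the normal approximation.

0.285

te_API spec = (5 + 4·9 + 19)/6 = 60/6 = 10; σ²_API spec = ((19−5)/6)² = 5.444
te_Backend dev = (8 + 4·10 + 12)/6 = 60/6 = 10; σ²_Backend dev = ((12−8)/6)² = 0.444
te_Frontend dev = (11 + 4·14 + 29)/6 = 96/6 = 16; σ²_Frontend dev = ((29−11)/6)² = 9.000
te_Database migration = (2 + 4·6 + 10)/6 = 36/6 = 6; σ²_Database migration = ((10−2)/6)² = 1.778
te_Unit tests = (7 + 4·9 + 17)/6 = 60/6 = 10; σ²_Unit tests = ((17−7)/6)² = 2.778
te_Integration tests = (11 + 4·12 + 13)/6 = 72/6 = 12; σ²_Integration tests = ((13−11)/6)² = 0.111
te_Code review = (3 + 4·6 + 15)/6 = 42/6 = 7; σ²_Code review = ((15−3)/6)² = 4.000
te_Security audit = (11 + 4·12 + 13)/6 = 72/6 = 12; σ²_Security audit = ((13−11)/6)² = 0.111

Forward pass:
ES_API spec = 0; EF_API spec = 10
ES_Backend dev = 0; EF_Backend dev = 10
ES_Frontend dev = 10; EF_Frontend dev = 10+16 = 26
ES_Database migration = 10; EF_Database migration = 10+6 = 16
ES_Unit tests = max(EF_API spec=10, EF_Frontend dev=26) = 26; EF_Unit tests = 26+10 = 36
ES_Integration tests = 10; EF_Integration tests = 10+12 = 22
ES_Code review = max(EF_API spec=10, EF_Frontend dev=26) = 26; EF_Code review = 26+7 = 33
ES_Security audit = max(EF_API spec=10, EF_Database migration=16, EF_Unit tests=36, EF_Integration tests=22, EF_Code review=33) = 36; EF_Security audit = 36+12 = 48
Expected project duration μ = 48 weeks. Critical path: Backend dev → Frontend dev → Unit tests → Security audit.

Variance along critical path = 0.444 + 9.000 + 2.778 + 0.111 = 12.333; σ = √12.333 = 3.512 weeks.
Z = (46 − 48) / 3.512 = -0.569
P(T ≤ 46) = Φ(-0.569) ≈ 0.285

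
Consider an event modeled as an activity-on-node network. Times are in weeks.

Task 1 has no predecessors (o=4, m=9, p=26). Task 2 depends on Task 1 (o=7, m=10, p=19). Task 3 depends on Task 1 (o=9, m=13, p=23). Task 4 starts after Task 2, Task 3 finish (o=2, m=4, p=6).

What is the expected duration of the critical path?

te_Task 1 = (4 + 4·9 + 26)/6 = 66/6 = 11
te_Task 2 = (7 + 4·10 + 19)/6 = 66/6 = 11
te_Task 3 = (9 + 4·13 + 23)/6 = 84/6 = 14
te_Task 4 = (2 + 4·4 + 6)/6 = 24/6 = 4

Forward pass:
ES_Task 1 = 0; EF_Task 1 = 11
ES_Task 2 = 11; EF_Task 2 = 11+11 = 22
ES_Task 3 = 11; EF_Task 3 = 11+14 = 25
ES_Task 4 = max(EF_Task 2=22, EF_Task 3=25) = 25; EF_Task 4 = 25+4 = 29
Expected project duration μ = 29 weeks. Critical path: Task 1 → Task 3 → Task 4.

29 weeks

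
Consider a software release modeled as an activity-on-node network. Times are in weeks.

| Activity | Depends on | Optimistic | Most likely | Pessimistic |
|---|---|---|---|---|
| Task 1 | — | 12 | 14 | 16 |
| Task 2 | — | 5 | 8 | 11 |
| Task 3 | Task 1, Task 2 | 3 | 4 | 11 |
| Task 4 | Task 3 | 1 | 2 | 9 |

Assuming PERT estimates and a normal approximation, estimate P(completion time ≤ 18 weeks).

te_Task 1 = (12 + 4·14 + 16)/6 = 84/6 = 14; σ²_Task 1 = ((16−12)/6)² = 0.444
te_Task 2 = (5 + 4·8 + 11)/6 = 48/6 = 8; σ²_Task 2 = ((11−5)/6)² = 1.000
te_Task 3 = (3 + 4·4 + 11)/6 = 30/6 = 5; σ²_Task 3 = ((11−3)/6)² = 1.778
te_Task 4 = (1 + 4·2 + 9)/6 = 18/6 = 3; σ²_Task 4 = ((9−1)/6)² = 1.778

Forward pass:
ES_Task 1 = 0; EF_Task 1 = 14
ES_Task 2 = 0; EF_Task 2 = 8
ES_Task 3 = max(EF_Task 1=14, EF_Task 2=8) = 14; EF_Task 3 = 14+5 = 19
ES_Task 4 = 19; EF_Task 4 = 19+3 = 22
Expected project duration μ = 22 weeks. Critical path: Task 1 → Task 3 → Task 4.

Variance along critical path = 0.444 + 1.778 + 1.778 = 4.000; σ = √4.000 = 2.000 weeks.
Z = (18 − 22) / 2.000 = -2.000
P(T ≤ 18) = Φ(-2.000) ≈ 0.023

0.023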